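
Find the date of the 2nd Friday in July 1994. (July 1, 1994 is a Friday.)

July 1994 begins on a Friday, so the first Friday is July 1.
The 2nd Friday is 1 weeks later: 1 + 7 = 8.

July 8, 1994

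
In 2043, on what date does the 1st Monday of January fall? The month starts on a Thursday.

January 2043 begins on a Thursday, so the first Monday is January 5 (4 days later).

January 5, 2043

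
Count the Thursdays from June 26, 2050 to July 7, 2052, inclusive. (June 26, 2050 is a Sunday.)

106

June 26, 2050 is a Sunday; the first Thursday on or after it is June 30, 2050 (4 days later).
From June 30, 2050 to July 7, 2052: 184 + 365 + 189 = 738 days (rest of 2050, 2051, to July 7, 2052 in 2052).
738 ÷ 7 = 105 full weeks with remainder 3, so 105 more Thursdays after the first → 106.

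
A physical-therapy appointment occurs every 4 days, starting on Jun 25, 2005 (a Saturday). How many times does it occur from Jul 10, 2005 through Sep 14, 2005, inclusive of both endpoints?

Occurrences land 4·i days after Jun 25, 2005 for i = 0, 1, 2, …
Jul 10, 2005 is 15 days after the start; 15 ÷ 4 = 3 remainder 3; since the remainder is 3, round up to i = 4. First occurrence in the window: #5 on Jul 11, 2005 (4×4 = 16 days in).
Sep 14, 2005 is 81 days after the start; 81 ÷ 4 = 20 remainder 1. Last occurrence in the window: #21 on Sep 13, 2005.
Occurrences #5 through #21: 17 in total.

17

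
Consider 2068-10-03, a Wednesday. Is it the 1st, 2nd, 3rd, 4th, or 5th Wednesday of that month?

Day 3 falls in week ⌈3/7⌉ of the month.
Days 1–7 hold the 1st Wednesday, 8–14 the 2nd, 15–21 the 3rd, 22–28 the 4th, 29–31 the 5th.
3 is in the range for the 1st.

1st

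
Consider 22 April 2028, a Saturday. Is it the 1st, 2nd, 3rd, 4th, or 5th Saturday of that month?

Day 22 falls in week ⌈22/7⌉ of the month.
Days 1–7 hold the 1st Saturday, 8–14 the 2nd, 15–21 the 3rd, 22–28 the 4th, 29–31 the 5th.
22 is in the range for the 4th.

4th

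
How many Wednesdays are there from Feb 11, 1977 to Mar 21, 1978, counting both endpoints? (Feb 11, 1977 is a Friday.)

57

Feb 11, 1977 is a Friday; the first Wednesday on or after it is Feb 16, 1977 (5 days later).
From Feb 16, 1977 to Mar 21, 1978: 318 + 80 = 398 days (rest of 1977, to Mar 21, 1978 in 1978).
398 ÷ 7 = 56 full weeks with remainder 6, so 56 more Wednesdays after the first → 57.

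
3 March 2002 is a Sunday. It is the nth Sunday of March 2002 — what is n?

Day 3 falls in week ⌈3/7⌉ of the month.
Days 1–7 hold the 1st Sunday, 8–14 the 2nd, 15–21 the 3rd, 22–28 the 4th, 29–31 the 5th.
3 is in the range for the 1st.

1st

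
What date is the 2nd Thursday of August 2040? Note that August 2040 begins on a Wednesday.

August 2040 begins on a Wednesday, so the first Thursday is August 2 (1 day later).
The 2nd Thursday is 1 weeks later: 2 + 7 = 9.

August 9, 2040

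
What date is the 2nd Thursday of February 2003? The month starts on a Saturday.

February 2003 begins on a Saturday, so the first Thursday is February 6 (5 days later).
The 2nd Thursday is 1 weeks later: 6 + 7 = 13.

February 13, 2003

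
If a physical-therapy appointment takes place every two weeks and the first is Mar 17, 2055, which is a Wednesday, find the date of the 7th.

Jun 9, 2055

The 7th occurrence is 6 intervals after the first: 6 × 14 = 84 days after Mar 17, 2055.
Mar has 31 days — 14 days to the end of Mar leaves 70.
Apr has 30 days (40 left).
May has 31 days (9 left).
9 days into Jun → Jun 9, 2055.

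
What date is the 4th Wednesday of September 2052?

25 September 2052

September 2052 begins on a Sunday, so the first Wednesday is September 4 (3 days later).
The 4th Wednesday is 3 weeks later: 4 + 21 = 25.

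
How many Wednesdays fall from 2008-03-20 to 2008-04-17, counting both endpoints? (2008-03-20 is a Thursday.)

4

2008-03-20 is a Thursday; the first Wednesday on or after it is 2008-03-26 (6 days later).
From 2008-03-26 to 2008-04-17: 5 + 17 = 22 days (rest of March, April).
22 ÷ 7 = 3 full weeks with remainder 1, so 3 more Wednesdays after the first → 4.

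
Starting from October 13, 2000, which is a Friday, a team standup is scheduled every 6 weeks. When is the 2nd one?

The 2nd occurrence is 1 interval after the first: 1 × 42 = 42 days after October 13, 2000.
October has 31 days — 18 days to the end of October leaves 24.
24 days into November → November 24, 2000.

November 24, 2000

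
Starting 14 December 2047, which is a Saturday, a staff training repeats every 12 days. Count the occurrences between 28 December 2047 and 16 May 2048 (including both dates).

Occurrences land 12·i days after 14 December 2047 for i = 0, 1, 2, …
28 December 2047 is 14 days after the start; 14 ÷ 12 = 1 remainder 2; since the remainder is 2, round up to i = 2. First occurrence in the window: #3 on 7 January 2048 (2×12 = 24 days in).
16 May 2048 is 154 days after the start; 154 ÷ 12 = 12 remainder 10. Last occurrence in the window: #13 on 6 May 2048.
Occurrences #3 through #13: 11 in total.

11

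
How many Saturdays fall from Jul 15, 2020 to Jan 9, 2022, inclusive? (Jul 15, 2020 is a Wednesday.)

Jul 15, 2020 is a Wednesday; the first Saturday on or after it is Jul 18, 2020 (3 days later).
From Jul 18, 2020 to Jan 9, 2022: 166 + 365 + 9 = 540 days (rest of 2020, 2021, to Jan 9, 2022 in 2022).
540 ÷ 7 = 77 full weeks with remainder 1, so 77 more Saturdays after the first → 78.

78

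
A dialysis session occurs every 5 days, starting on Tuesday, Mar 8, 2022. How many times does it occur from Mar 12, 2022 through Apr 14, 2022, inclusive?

Occurrences land 5·i days after Mar 8, 2022 for i = 0, 1, 2, …
Mar 12, 2022 is 4 days after the start; 4 ÷ 5 = 0 remainder 4; since the remainder is 4, round up to i = 1. First occurrence in the window: #2 on Mar 13, 2022 (1×5 = 5 days in).
Apr 14, 2022 is 37 days after the start; 37 ÷ 5 = 7 remainder 2. Last occurrence in the window: #8 on Apr 12, 2022.
Occurrences #2 through #8: 7 in total.

7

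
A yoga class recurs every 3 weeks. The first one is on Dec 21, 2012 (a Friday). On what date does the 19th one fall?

The 19th occurrence is 18 intervals after the first: 18 × 21 = 378 days after Dec 21, 2012.
Dec has 31 days — 10 days to the end of Dec leaves 368.
Jan has 31 days (337 left).
Feb has 28 days (309 left).
Mar has 31 days (278 left).
Apr has 30 days (248 left).
May has 31 days (217 left).
Jun has 30 days (187 left).
Jul has 31 days (156 left).
Aug has 31 days (125 left).
Sep has 30 days (95 left).
Oct has 31 days (64 left).
Nov has 30 days (34 left).
Dec has 31 days (3 left).
3 days into Jan → Jan 3, 2014.

Jan 3, 2014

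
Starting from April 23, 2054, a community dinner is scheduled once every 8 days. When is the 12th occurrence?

July 20, 2054

The 12th occurrence is 11 intervals after the first: 11 × 8 = 88 days after April 23, 2054.
April has 30 days — 7 days to the end of April leaves 81.
May has 31 days (50 left).
June has 30 days (20 left).
20 days into July → July 20, 2054.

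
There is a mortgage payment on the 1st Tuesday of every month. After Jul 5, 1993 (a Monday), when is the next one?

Jul 6, 1993

Jul 1993 starts on a Thursday, so its 1st Tuesday is Jul 6, 1993 (5 days in).
Jul 6, 1993 is after Jul 5, 1993, so that is the next one.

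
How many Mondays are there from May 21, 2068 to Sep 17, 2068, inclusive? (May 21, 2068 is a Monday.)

May 21, 2068 is a Monday; the first Monday on or after it is May 21, 2068.
From May 21, 2068 to Sep 17, 2068: 10 + 30 + 31 + 31 + 17 = 119 days (rest of May, Jun, Jul, Aug, Sep).
119 ÷ 7 = 17 full weeks with remainder 0, so 17 more Mondays after the first → 18.

18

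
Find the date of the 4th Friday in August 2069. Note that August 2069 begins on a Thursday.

23 August 2069

August 2069 begins on a Thursday, so the first Friday is August 2 (1 day later).
The 4th Friday is 3 weeks later: 2 + 21 = 23.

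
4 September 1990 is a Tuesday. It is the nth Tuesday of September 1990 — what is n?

Day 4 falls in week ⌈4/7⌉ of the month.
Days 1–7 hold the 1st Tuesday, 8–14 the 2nd, 15–21 the 3rd, 22–28 the 4th, 29–31 the 5th.
4 is in the range for the 1st.

1st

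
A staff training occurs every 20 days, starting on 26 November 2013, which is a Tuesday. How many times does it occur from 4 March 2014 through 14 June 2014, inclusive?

6

Occurrences land 20·i days after 26 November 2013 for i = 0, 1, 2, …
4 March 2014 is 98 days after the start; 98 ÷ 20 = 4 remainder 18; since the remainder is 18, round up to i = 5. First occurrence in the window: #6 on 6 March 2014 (5×20 = 100 days in).
14 June 2014 is 200 days after the start; 200 ÷ 20 = 10 remainder 0. Last occurrence in the window: #11 on 14 June 2014.
Occurrences #6 through #11: 6 in total.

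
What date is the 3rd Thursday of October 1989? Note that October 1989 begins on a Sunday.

October 19, 1989

October 1989 begins on a Sunday, so the first Thursday is October 5 (4 days later).
The 3rd Thursday is 2 weeks later: 5 + 14 = 19.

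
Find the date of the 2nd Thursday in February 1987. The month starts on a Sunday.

February 12, 1987

February 1987 begins on a Sunday, so the first Thursday is February 5 (4 days later).
The 2nd Thursday is 1 weeks later: 5 + 7 = 12.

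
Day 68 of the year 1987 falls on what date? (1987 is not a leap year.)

1987-03-09

January has 31 days (68 − 31 = 37 remain).
February has 28 days (37 − 28 = 9 remain).
9 into March → March 9.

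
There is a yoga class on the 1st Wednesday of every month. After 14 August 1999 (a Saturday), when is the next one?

August 1999 starts on a Sunday, so its 1st Wednesday is 4 August 1999 (3 days in).
That is not after 14 August 1999, so look at September 1999.
September 1999 starts on a Wednesday, so its 1st Wednesday is 1 September 1999.

1 September 1999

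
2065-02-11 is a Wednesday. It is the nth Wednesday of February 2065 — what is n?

2nd

Day 11 falls in week ⌈11/7⌉ of the month.
Days 1–7 hold the 1st Wednesday, 8–14 the 2nd, 15–21 the 3rd, 22–28 the 4th, 29–31 the 5th.
11 is in the range for the 2nd.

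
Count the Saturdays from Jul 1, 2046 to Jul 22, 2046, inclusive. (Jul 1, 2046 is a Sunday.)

3

Jul 1, 2046 is a Sunday; the first Saturday on or after it is Jul 7, 2046 (6 days later).
From Jul 7, 2046 to Jul 22, 2046 is 22 − 7 = 15 days.
15 ÷ 7 = 2 full weeks with remainder 1, so 2 more Saturdays after the first → 3.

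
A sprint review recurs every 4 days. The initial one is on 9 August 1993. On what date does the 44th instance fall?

The 44th occurrence is 43 intervals after the first: 43 × 4 = 172 days after 9 August 1993.
August has 31 days — 22 days to the end of August leaves 150.
September has 30 days (120 left).
October has 31 days (89 left).
November has 30 days (59 left).
December has 31 days (28 left).
28 days into January → 28 January 1994.

28 January 1994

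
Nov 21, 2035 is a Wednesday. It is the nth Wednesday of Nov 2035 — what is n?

Day 21 falls in week ⌈21/7⌉ of the month.
Days 1–7 hold the 1st Wednesday, 8–14 the 2nd, 15–21 the 3rd, 22–28 the 4th, 29–31 the 5th.
21 is in the range for the 3rd.

3rd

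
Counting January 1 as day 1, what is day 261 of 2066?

January has 31 days (261 − 31 = 230 remain).
February has 28 days (230 − 28 = 202 remain).
March has 31 days (202 − 31 = 171 remain).
April has 30 days (171 − 30 = 141 remain).
May has 31 days (141 − 31 = 110 remain).
June has 30 days (110 − 30 = 80 remain).
July has 31 days (80 − 31 = 49 remain).
August has 31 days (49 − 31 = 18 remain).
18 into September → September 18.

September 18, 2066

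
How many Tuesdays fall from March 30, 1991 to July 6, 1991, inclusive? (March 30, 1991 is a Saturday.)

March 30, 1991 is a Saturday; the first Tuesday on or after it is April 2, 1991 (3 days later).
From April 2, 1991 to July 6, 1991: 28 + 31 + 30 + 6 = 95 days (rest of April, May, June, July).
95 ÷ 7 = 13 full weeks with remainder 4, so 13 more Tuesdays after the first → 14.

14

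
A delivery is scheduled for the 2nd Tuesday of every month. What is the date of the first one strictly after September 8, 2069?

September 10, 2069

September 2069 starts on a Sunday; its first Tuesday is the 3rd, so the 2nd Tuesday is the 10th — September 10, 2069.
September 10, 2069 is after September 8, 2069, so that is the next one.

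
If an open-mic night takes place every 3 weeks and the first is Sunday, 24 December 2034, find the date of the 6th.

The 6th occurrence is 5 intervals after the first: 5 × 21 = 105 days after 24 December 2034.
December has 31 days — 7 days to the end of December leaves 98.
January has 31 days (67 left).
February has 28 days (39 left).
March has 31 days (8 left).
8 days into April → 8 April 2035.

8 April 2035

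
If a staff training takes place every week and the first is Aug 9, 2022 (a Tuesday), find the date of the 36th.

The 36th occurrence is 35 intervals after the first: 35 × 7 = 245 days after Aug 9, 2022.
Aug has 31 days — 22 days to the end of Aug leaves 223.
Sep has 30 days (193 left).
Oct has 31 days (162 left).
Nov has 30 days (132 left).
Dec has 31 days (101 left).
Jan has 31 days (70 left).
Feb has 28 days (42 left).
Mar has 31 days (11 left).
11 days into Apr → Apr 11, 2023.

Apr 11, 2023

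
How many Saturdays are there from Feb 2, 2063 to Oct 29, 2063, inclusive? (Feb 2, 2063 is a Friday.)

Feb 2, 2063 is a Friday; the first Saturday on or after it is Feb 3, 2063 (1 day later).
From Feb 3, 2063 to Oct 29, 2063: 25 + 31 + 30 + 31 + 30 + 31 + 31 + 30 + 29 = 268 days (rest of Feb, Mar, Apr, May, Jun, Jul, Aug, Sep, Oct).
268 ÷ 7 = 38 full weeks with remainder 2, so 38 more Saturdays after the first → 39.

39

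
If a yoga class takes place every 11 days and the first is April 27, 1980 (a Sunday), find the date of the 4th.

The 4th occurrence is 3 intervals after the first: 3 × 11 = 33 days after April 27, 1980.
April has 30 days — 3 days to the end of April leaves 30.
30 days into May → May 30, 1980.

May 30, 1980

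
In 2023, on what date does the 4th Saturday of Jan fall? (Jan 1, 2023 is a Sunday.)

Jan 28, 2023

Jan 2023 begins on a Sunday, so the first Saturday is Jan 7 (6 days later).
The 4th Saturday is 3 weeks later: 7 + 21 = 28.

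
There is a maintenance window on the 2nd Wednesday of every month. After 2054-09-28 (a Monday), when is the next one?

2054-10-14

September 2054 starts on a Tuesday; its first Wednesday is the 2nd, so the 2nd Wednesday is the 9th — 2054-09-09.
That is not after 2054-09-28, so look at October 2054.
October 2054 starts on a Thursday; its first Wednesday is the 7th, so the 2nd Wednesday is the 14th — 2054-10-14.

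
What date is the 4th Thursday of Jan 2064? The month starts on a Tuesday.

Jan 2064 begins on a Tuesday, so the first Thursday is Jan 3 (2 days later).
The 4th Thursday is 3 weeks later: 3 + 21 = 24.

Jan 24, 2064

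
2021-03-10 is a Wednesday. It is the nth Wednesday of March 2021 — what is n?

Day 10 falls in week ⌈10/7⌉ of the month.
Days 1–7 hold the 1st Wednesday, 8–14 the 2nd, 15–21 the 3rd, 22–28 the 4th, 29–31 the 5th.
10 is in the range for the 2nd.

2nd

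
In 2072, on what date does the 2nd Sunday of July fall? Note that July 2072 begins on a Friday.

July 2072 begins on a Friday, so the first Sunday is July 3 (2 days later).
The 2nd Sunday is 1 weeks later: 3 + 7 = 10.

July 10, 2072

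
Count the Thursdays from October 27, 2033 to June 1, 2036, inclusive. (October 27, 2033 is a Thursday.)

136

October 27, 2033 is a Thursday; the first Thursday on or after it is October 27, 2033.
From October 27, 2033 to June 1, 2036: 65 + 365 + 365 + 153 = 948 days (rest of 2033, 2034, 2035, to June 1, 2036 in 2036).
948 ÷ 7 = 135 full weeks with remainder 3, so 135 more Thursdays after the first → 136.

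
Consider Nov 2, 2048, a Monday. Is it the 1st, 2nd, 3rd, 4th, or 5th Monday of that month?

1st

Day 2 falls in week ⌈2/7⌉ of the month.
Days 1–7 hold the 1st Monday, 8–14 the 2nd, 15–21 the 3rd, 22–28 the 4th, 29–31 the 5th.
2 is in the range for the 1st.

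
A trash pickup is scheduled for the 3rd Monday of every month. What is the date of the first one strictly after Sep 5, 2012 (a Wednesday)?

Sep 2012 starts on a Saturday; its first Monday is the 3rd, so the 3rd Monday is the 17th — Sep 17, 2012.
Sep 17, 2012 is after Sep 5, 2012, so that is the next one.

Sep 17, 2012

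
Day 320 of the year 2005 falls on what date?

2005-11-16

January has 31 days (320 − 31 = 289 remain).
February has 28 days (289 − 28 = 261 remain).
March has 31 days (261 − 31 = 230 remain).
April has 30 days (230 − 30 = 200 remain).
May has 31 days (200 − 31 = 169 remain).
June has 30 days (169 − 30 = 139 remain).
July has 31 days (139 − 31 = 108 remain).
August has 31 days (108 − 31 = 77 remain).
September has 30 days (77 − 30 = 47 remain).
October has 31 days (47 − 31 = 16 remain).
16 into November → November 16.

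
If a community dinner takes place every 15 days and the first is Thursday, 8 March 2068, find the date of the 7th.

6 June 2068

The 7th occurrence is 6 intervals after the first: 6 × 15 = 90 days after 8 March 2068.
March has 31 days — 23 days to the end of March leaves 67.
April has 30 days (37 left).
May has 31 days (6 left).
6 days into June → 6 June 2068.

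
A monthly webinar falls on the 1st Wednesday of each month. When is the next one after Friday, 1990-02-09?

February 1990 starts on a Thursday, so its 1st Wednesday is 1990-02-07 (6 days in).
That is not after 1990-02-09, so look at March 1990.
March 1990 starts on a Thursday, so its 1st Wednesday is 1990-03-07 (6 days in).

1990-03-07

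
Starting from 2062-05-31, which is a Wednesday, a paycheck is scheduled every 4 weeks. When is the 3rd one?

2062-07-26

The 3rd occurrence is 2 intervals after the first: 2 × 28 = 56 days after 2062-05-31.
May has 31 days — 0 days to the end of May leaves 56.
June has 30 days (26 left).
26 days into July → 2062-07-26.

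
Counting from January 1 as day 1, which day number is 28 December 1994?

362

Days in months before December: 31 + 28 + 31 + 30 + 31 + 30 + 31 + 31 + 30 + 31 + 30 = 334.
Plus 28 days into December → day 362.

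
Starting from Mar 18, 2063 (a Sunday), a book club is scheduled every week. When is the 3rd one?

Apr 1, 2063

The 3rd occurrence is 2 intervals after the first: 2 × 7 = 14 days after Mar 18, 2063.
Mar has 31 days — 13 days to the end of Mar leaves 1.
1 day into Apr → Apr 1, 2063.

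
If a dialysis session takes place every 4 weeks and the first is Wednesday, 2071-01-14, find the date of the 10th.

2071-09-23

The 10th occurrence is 9 intervals after the first: 9 × 28 = 252 days after 2071-01-14.
January has 31 days — 17 days to the end of January leaves 235.
February has 28 days (207 left).
March has 31 days (176 left).
April has 30 days (146 left).
May has 31 days (115 left).
June has 30 days (85 left).
July has 31 days (54 left).
August has 31 days (23 left).
23 days into September → 2071-09-23.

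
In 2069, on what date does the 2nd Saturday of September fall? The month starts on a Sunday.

2069-09-14

September 2069 begins on a Sunday, so the first Saturday is September 7 (6 days later).
The 2nd Saturday is 1 weeks later: 7 + 7 = 14.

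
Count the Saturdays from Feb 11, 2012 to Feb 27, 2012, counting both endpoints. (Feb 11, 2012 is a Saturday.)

3

Feb 11, 2012 is a Saturday; the first Saturday on or after it is Feb 11, 2012.
From Feb 11, 2012 to Feb 27, 2012 is 27 − 11 = 16 days.
16 ÷ 7 = 2 full weeks with remainder 2, so 2 more Saturdays after the first → 3.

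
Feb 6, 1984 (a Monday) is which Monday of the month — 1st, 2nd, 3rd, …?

Day 6 falls in week ⌈6/7⌉ of the month.
Days 1–7 hold the 1st Monday, 8–14 the 2nd, 15–21 the 3rd, 22–28 the 4th, 29–31 the 5th.
6 is in the range for the 1st.

1st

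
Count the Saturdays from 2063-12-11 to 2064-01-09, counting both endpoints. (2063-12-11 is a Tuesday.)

2063-12-11 is a Tuesday; the first Saturday on or after it is 2063-12-15 (4 days later).
From 2063-12-15 to 2064-01-09: 16 + 9 = 25 days (rest of December, January).
25 ÷ 7 = 3 full weeks with remainder 4, so 3 more Saturdays after the first → 4.

4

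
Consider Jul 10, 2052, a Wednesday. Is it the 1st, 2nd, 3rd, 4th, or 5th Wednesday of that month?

Day 10 falls in week ⌈10/7⌉ of the month.
Days 1–7 hold the 1st Wednesday, 8–14 the 2nd, 15–21 the 3rd, 22–28 the 4th, 29–31 the 5th.
10 is in the range for the 2nd.

2nd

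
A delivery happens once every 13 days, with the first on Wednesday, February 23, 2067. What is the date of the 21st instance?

The 21st occurrence is 20 intervals after the first: 20 × 13 = 260 days after February 23, 2067.
February has 28 days — 5 days to the end of February leaves 255.
March has 31 days (224 left).
April has 30 days (194 left).
May has 31 days (163 left).
June has 30 days (133 left).
July has 31 days (102 left).
August has 31 days (71 left).
September has 30 days (41 left).
October has 31 days (10 left).
10 days into November → November 10, 2067.

November 10, 2067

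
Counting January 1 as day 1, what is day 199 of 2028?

January has 31 days (199 − 31 = 168 remain).
February has 29 days (168 − 29 = 139 remain).
March has 31 days (139 − 31 = 108 remain).
April has 30 days (108 − 30 = 78 remain).
May has 31 days (78 − 31 = 47 remain).
June has 30 days (47 − 30 = 17 remain).
17 into July → July 17.

July 17, 2028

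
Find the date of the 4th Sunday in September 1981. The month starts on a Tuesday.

27 September 1981

September 1981 begins on a Tuesday, so the first Sunday is September 6 (5 days later).
The 4th Sunday is 3 weeks later: 6 + 21 = 27.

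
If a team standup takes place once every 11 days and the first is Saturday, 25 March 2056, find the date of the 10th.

The 10th occurrence is 9 intervals after the first: 9 × 11 = 99 days after 25 March 2056.
March has 31 days — 6 days to the end of March leaves 93.
April has 30 days (63 left).
May has 31 days (32 left).
June has 30 days (2 left).
2 days into July → 2 July 2056.

2 July 2056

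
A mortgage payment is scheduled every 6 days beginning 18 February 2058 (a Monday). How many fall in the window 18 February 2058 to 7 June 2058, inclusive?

Occurrences land 6·i days after 18 February 2058 for i = 0, 1, 2, …
The window opens on the start date, so the first occurrence inside is #1 on 18 February 2058.
7 June 2058 is 109 days after the start; 109 ÷ 6 = 18 remainder 1. Last occurrence in the window: #19 on 6 June 2058.
Occurrences #1 through #19: 19 in total.

19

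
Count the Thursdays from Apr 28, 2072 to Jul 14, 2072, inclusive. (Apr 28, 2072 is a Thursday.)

Apr 28, 2072 is a Thursday; the first Thursday on or after it is Apr 28, 2072.
From Apr 28, 2072 to Jul 14, 2072: 2 + 31 + 30 + 14 = 77 days (rest of Apr, May, Jun, Jul).
77 ÷ 7 = 11 full weeks with remainder 0, so 11 more Thursdays after the first → 12.

12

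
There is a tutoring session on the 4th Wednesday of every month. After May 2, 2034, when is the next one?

May 24, 2034

May 2034 starts on a Monday; its first Wednesday is the 3rd, so the 4th Wednesday is the 24th — May 24, 2034.
May 24, 2034 is after May 2, 2034, so that is the next one.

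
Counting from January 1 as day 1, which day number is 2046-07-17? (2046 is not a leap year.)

Days in months before July: 31 + 28 + 31 + 30 + 31 + 30 = 181.
Plus 17 days into July → day 198.

198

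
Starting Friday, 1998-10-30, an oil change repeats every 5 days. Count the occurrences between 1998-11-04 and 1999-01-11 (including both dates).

Occurrences land 5·i days after 1998-10-30 for i = 0, 1, 2, …
1998-11-04 is 5 days after the start; 5 ÷ 5 = 1 remainder 0. First occurrence in the window: #2 on 1998-11-04 (1×5 = 5 days in).
1999-01-11 is 73 days after the start; 73 ÷ 5 = 14 remainder 3. Last occurrence in the window: #15 on 1999-01-08.
Occurrences #2 through #15: 14 in total.

14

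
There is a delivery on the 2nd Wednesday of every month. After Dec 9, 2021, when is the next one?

Dec 2021 starts on a Wednesday; its first Wednesday is the 1st, so the 2nd Wednesday is the 8th — Dec 8, 2021.
That is not after Dec 9, 2021, so look at Jan 2022.
Jan 2022 starts on a Saturday; its first Wednesday is the 5th, so the 2nd Wednesday is the 12th — Jan 12, 2022.

Jan 12, 2022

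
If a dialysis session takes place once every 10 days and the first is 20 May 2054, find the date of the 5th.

The 5th occurrence is 4 intervals after the first: 4 × 10 = 40 days after 20 May 2054.
May has 31 days — 11 days to the end of May leaves 29.
29 days into June → 29 June 2054.

29 June 2054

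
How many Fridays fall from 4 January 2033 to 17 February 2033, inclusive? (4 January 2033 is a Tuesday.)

4 January 2033 is a Tuesday; the first Friday on or after it is 7 January 2033 (3 days later).
From 7 January 2033 to 17 February 2033: 24 + 17 = 41 days (rest of January, February).
41 ÷ 7 = 5 full weeks with remainder 6, so 5 more Fridays after the first → 6.

6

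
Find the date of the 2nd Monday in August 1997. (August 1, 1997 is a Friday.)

August 1997 begins on a Friday, so the first Monday is August 4 (3 days later).
The 2nd Monday is 1 weeks later: 4 + 7 = 11.

August 11, 1997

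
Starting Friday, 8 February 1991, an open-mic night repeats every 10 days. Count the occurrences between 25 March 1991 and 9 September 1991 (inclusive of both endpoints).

17

Occurrences land 10·i days after 8 February 1991 for i = 0, 1, 2, …
25 March 1991 is 45 days after the start; 45 ÷ 10 = 4 remainder 5; since the remainder is 5, round up to i = 5. First occurrence in the window: #6 on 30 March 1991 (5×10 = 50 days in).
9 September 1991 is 213 days after the start; 213 ÷ 10 = 21 remainder 3. Last occurrence in the window: #22 on 6 September 1991.
Occurrences #6 through #22: 17 in total.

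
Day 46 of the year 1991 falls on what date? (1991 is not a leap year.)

January has 31 days (46 − 31 = 15 remain).
15 into February → February 15.

15 February 1991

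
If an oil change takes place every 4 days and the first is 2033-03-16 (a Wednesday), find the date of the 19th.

2033-05-27

The 19th occurrence is 18 intervals after the first: 18 × 4 = 72 days after 2033-03-16.
March has 31 days — 15 days to the end of March leaves 57.
April has 30 days (27 left).
27 days into May → 2033-05-27.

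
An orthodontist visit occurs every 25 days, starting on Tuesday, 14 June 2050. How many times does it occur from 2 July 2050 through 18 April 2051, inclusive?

Occurrences land 25·i days after 14 June 2050 for i = 0, 1, 2, …
2 July 2050 is 18 days after the start; 18 ÷ 25 = 0 remainder 18; since the remainder is 18, round up to i = 1. First occurrence in the window: #2 on 9 July 2050 (1×25 = 25 days in).
18 April 2051 is 308 days after the start; 308 ÷ 25 = 12 remainder 8. Last occurrence in the window: #13 on 10 April 2051.
Occurrences #2 through #13: 12 in total.

12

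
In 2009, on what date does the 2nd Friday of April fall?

April 2009 begins on a Wednesday, so the first Friday is April 3 (2 days later).
The 2nd Friday is 1 weeks later: 3 + 7 = 10.

April 10, 2009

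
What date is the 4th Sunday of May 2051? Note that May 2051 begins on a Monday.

May 28, 2051

May 2051 begins on a Monday, so the first Sunday is May 7 (6 days later).
The 4th Sunday is 3 weeks later: 7 + 21 = 28.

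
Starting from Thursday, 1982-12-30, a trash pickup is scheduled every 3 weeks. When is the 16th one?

1983-11-10

The 16th occurrence is 15 intervals after the first: 15 × 21 = 315 days after 1982-12-30.
December has 31 days — 1 day to the end of December leaves 314.
January has 31 days (283 left).
February has 28 days (255 left).
March has 31 days (224 left).
April has 30 days (194 left).
May has 31 days (163 left).
June has 30 days (133 left).
July has 31 days (102 left).
August has 31 days (71 left).
September has 30 days (41 left).
October has 31 days (10 left).
10 days into November → 1983-11-10.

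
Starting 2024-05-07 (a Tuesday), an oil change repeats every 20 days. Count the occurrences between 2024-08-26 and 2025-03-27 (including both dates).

11

Occurrences land 20·i days after 2024-05-07 for i = 0, 1, 2, …
2024-08-26 is 111 days after the start; 111 ÷ 20 = 5 remainder 11; since the remainder is 11, round up to i = 6. First occurrence in the window: #7 on 2024-09-04 (6×20 = 120 days in).
2025-03-27 is 324 days after the start; 324 ÷ 20 = 16 remainder 4. Last occurrence in the window: #17 on 2025-03-23.
Occurrences #7 through #17: 11 in total.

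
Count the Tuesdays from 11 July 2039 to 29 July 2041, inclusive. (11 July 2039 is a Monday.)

11 July 2039 is a Monday; the first Tuesday on or after it is 12 July 2039 (1 day later).
From 12 July 2039 to 29 July 2041: 172 + 366 + 210 = 748 days (rest of 2039, 2040, to 29 July 2041 in 2041).
748 ÷ 7 = 106 full weeks with remainder 6, so 106 more Tuesdays after the first → 107.

107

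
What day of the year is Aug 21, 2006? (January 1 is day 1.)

233

Days in months before Aug: 31 + 28 + 31 + 30 + 31 + 30 + 31 = 212.
Plus 21 days into Aug → day 233.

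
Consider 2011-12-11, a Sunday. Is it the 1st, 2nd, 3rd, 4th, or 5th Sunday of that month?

Day 11 falls in week ⌈11/7⌉ of the month.
Days 1–7 hold the 1st Sunday, 8–14 the 2nd, 15–21 the 3rd, 22–28 the 4th, 29–31 the 5th.
11 is in the range for the 2nd.

2nd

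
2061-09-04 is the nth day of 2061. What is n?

247

Days in months before September: 31 + 28 + 31 + 30 + 31 + 30 + 31 + 31 = 243.
Plus 4 days into September → day 247.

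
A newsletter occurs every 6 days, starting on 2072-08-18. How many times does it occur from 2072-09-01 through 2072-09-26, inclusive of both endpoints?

Occurrences land 6·i days after 2072-08-18 for i = 0, 1, 2, …
2072-09-01 is 14 days after the start; 14 ÷ 6 = 2 remainder 2; since the remainder is 2, round up to i = 3. First occurrence in the window: #4 on 2072-09-05 (3×6 = 18 days in).
2072-09-26 is 39 days after the start; 39 ÷ 6 = 6 remainder 3. Last occurrence in the window: #7 on 2072-09-23.
Occurrences #4 through #7: 4 in total.

4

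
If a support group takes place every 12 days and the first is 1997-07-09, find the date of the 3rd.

The 3rd occurrence is 2 intervals after the first: 2 × 12 = 24 days after 1997-07-09.
July has 31 days — 22 days to the end of July leaves 2.
2 days into August → 1997-08-02.

1997-08-02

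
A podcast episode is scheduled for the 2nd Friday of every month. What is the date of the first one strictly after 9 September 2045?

13 October 2045

September 2045 starts on a Friday; its first Friday is the 1st, so the 2nd Friday is the 8th — 8 September 2045.
That is not after 9 September 2045, so look at October 2045.
October 2045 starts on a Sunday; its first Friday is the 6th, so the 2nd Friday is the 13th — 13 October 2045.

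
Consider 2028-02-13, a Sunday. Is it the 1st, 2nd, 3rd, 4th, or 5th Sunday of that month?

Day 13 falls in week ⌈13/7⌉ of the month.
Days 1–7 hold the 1st Sunday, 8–14 the 2nd, 15–21 the 3rd, 22–28 the 4th, 29–31 the 5th.
13 is in the range for the 2nd.

2nd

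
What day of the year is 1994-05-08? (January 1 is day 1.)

128

Days in months before May: 31 + 28 + 31 + 30 = 120.
Plus 8 days into May → day 128.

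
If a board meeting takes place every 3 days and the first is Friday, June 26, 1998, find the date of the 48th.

November 14, 1998

The 48th occurrence is 47 intervals after the first: 47 × 3 = 141 days after June 26, 1998.
June has 30 days — 4 days to the end of June leaves 137.
July has 31 days (106 left).
August has 31 days (75 left).
September has 30 days (45 left).
October has 31 days (14 left).
14 days into November → November 14, 1998.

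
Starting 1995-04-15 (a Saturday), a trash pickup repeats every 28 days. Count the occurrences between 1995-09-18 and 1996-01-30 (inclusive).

Occurrences land 28·i days after 1995-04-15 for i = 0, 1, 2, …
1995-09-18 is 156 days after the start; 156 ÷ 28 = 5 remainder 16; since the remainder is 16, round up to i = 6. First occurrence in the window: #7 on 1995-09-30 (6×28 = 168 days in).
1996-01-30 is 290 days after the start; 290 ÷ 28 = 10 remainder 10. Last occurrence in the window: #11 on 1996-01-20.
Occurrences #7 through #11: 5 in total.

5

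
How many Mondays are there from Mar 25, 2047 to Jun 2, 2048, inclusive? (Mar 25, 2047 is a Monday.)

63

Mar 25, 2047 is a Monday; the first Monday on or after it is Mar 25, 2047.
From Mar 25, 2047 to Jun 2, 2048: 281 + 154 = 435 days (rest of 2047, to Jun 2, 2048 in 2048).
435 ÷ 7 = 62 full weeks with remainder 1, so 62 more Mondays after the first → 63.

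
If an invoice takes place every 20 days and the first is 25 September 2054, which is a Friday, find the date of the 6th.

3 January 2055

The 6th occurrence is 5 intervals after the first: 5 × 20 = 100 days after 25 September 2054.
September has 30 days — 5 days to the end of September leaves 95.
October has 31 days (64 left).
November has 30 days (34 left).
December has 31 days (3 left).
3 days into January → 3 January 2055.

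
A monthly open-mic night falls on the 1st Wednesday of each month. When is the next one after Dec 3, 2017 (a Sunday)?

Dec 2017 starts on a Friday, so its 1st Wednesday is Dec 6, 2017 (5 days in).
Dec 6, 2017 is after Dec 3, 2017, so that is the next one.

Dec 6, 2017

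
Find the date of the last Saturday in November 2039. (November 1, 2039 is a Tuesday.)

November 2039 begins on a Tuesday, so the first Saturday is November 5 (4 days later).
November 2039 has 30 days. Adding weeks: 5, 12, 19, 26 — the last one ≤ 30 is the 26th.

2039-11-26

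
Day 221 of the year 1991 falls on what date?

January has 31 days (221 − 31 = 190 remain).
February has 28 days (190 − 28 = 162 remain).
March has 31 days (162 − 31 = 131 remain).
April has 30 days (131 − 30 = 101 remain).
May has 31 days (101 − 31 = 70 remain).
June has 30 days (70 − 30 = 40 remain).
July has 31 days (40 − 31 = 9 remain).
9 into August → August 9.

August 9, 1991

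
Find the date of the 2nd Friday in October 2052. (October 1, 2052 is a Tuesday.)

October 2052 begins on a Tuesday, so the first Friday is October 4 (3 days later).
The 2nd Friday is 1 weeks later: 4 + 7 = 11.

2052-10-11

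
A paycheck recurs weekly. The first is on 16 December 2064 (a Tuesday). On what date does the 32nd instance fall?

The 32nd occurrence is 31 intervals after the first: 31 × 7 = 217 days after 16 December 2064.
December has 31 days — 15 days to the end of December leaves 202.
January has 31 days (171 left).
February has 28 days (143 left).
March has 31 days (112 left).
April has 30 days (82 left).
May has 31 days (51 left).
June has 30 days (21 left).
21 days into July → 21 July 2065.

21 July 2065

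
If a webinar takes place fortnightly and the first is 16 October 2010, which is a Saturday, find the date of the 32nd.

The 32nd occurrence is 31 intervals after the first: 31 × 14 = 434 days after 16 October 2010.
October has 31 days — 15 days to the end of October leaves 419.
From end of October to end of 2010 is 61 days (358 left).
January has 31 days (327 left).
February has 28 days (299 left).
March has 31 days (268 left).
April has 30 days (238 left).
May has 31 days (207 left).
June has 30 days (177 left).
July has 31 days (146 left).
August has 31 days (115 left).
September has 30 days (85 left).
October has 31 days (54 left).
November has 30 days (24 left).
24 days into December → 24 December 2011.

24 December 2011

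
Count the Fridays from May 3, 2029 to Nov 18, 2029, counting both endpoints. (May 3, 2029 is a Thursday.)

29

May 3, 2029 is a Thursday; the first Friday on or after it is May 4, 2029 (1 day later).
From May 4, 2029 to Nov 18, 2029: 27 + 30 + 31 + 31 + 30 + 31 + 18 = 198 days (rest of May, Jun, Jul, Aug, Sep, Oct, Nov).
198 ÷ 7 = 28 full weeks with remainder 2, so 28 more Fridays after the first → 29.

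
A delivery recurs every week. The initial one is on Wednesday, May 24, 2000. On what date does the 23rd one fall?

The 23rd occurrence is 22 intervals after the first: 22 × 7 = 154 days after May 24, 2000.
May has 31 days — 7 days to the end of May leaves 147.
June has 30 days (117 left).
July has 31 days (86 left).
August has 31 days (55 left).
September has 30 days (25 left).
25 days into October → October 25, 2000.

October 25, 2000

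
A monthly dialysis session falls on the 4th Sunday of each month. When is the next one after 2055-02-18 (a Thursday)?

February 2055 starts on a Monday; its first Sunday is the 7th, so the 4th Sunday is the 28th — 2055-02-28.
2055-02-28 is after 2055-02-18, so that is the next one.

2055-02-28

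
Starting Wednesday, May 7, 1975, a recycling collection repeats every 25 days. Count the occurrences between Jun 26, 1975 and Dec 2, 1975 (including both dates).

7

Occurrences land 25·i days after May 7, 1975 for i = 0, 1, 2, …
Jun 26, 1975 is 50 days after the start; 50 ÷ 25 = 2 remainder 0. First occurrence in the window: #3 on Jun 26, 1975 (2×25 = 50 days in).
Dec 2, 1975 is 209 days after the start; 209 ÷ 25 = 8 remainder 9. Last occurrence in the window: #9 on Nov 23, 1975.
Occurrences #3 through #9: 7 in total.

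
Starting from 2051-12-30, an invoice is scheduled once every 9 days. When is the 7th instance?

2052-02-22

The 7th occurrence is 6 intervals after the first: 6 × 9 = 54 days after 2051-12-30.
December has 31 days — 1 day to the end of December leaves 53.
January has 31 days (22 left).
22 days into February → 2052-02-22.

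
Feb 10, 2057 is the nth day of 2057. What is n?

41

Days in months before Feb: 31 = 31.
Plus 10 days into Feb → day 41.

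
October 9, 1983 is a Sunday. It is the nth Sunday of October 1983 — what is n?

Day 9 falls in week ⌈9/7⌉ of the month.
Days 1–7 hold the 1st Sunday, 8–14 the 2nd, 15–21 the 3rd, 22–28 the 4th, 29–31 the 5th.
9 is in the range for the 2nd.

2nd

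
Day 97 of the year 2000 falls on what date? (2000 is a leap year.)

6 April 2000

January has 31 days (97 − 31 = 66 remain).
February has 29 days (66 − 29 = 37 remain).
March has 31 days (37 − 31 = 6 remain).
6 into April → April 6.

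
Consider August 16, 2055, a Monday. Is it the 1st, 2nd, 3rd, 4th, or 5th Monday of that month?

Day 16 falls in week ⌈16/7⌉ of the month.
Days 1–7 hold the 1st Monday, 8–14 the 2nd, 15–21 the 3rd, 22–28 the 4th, 29–31 the 5th.
16 is in the range for the 3rd.

3rd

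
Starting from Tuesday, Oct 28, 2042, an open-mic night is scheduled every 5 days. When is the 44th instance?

May 31, 2043

The 44th occurrence is 43 intervals after the first: 43 × 5 = 215 days after Oct 28, 2042.
Oct has 31 days — 3 days to the end of Oct leaves 212.
Nov has 30 days (182 left).
Dec has 31 days (151 left).
Jan has 31 days (120 left).
Feb has 28 days (92 left).
Mar has 31 days (61 left).
Apr has 30 days (31 left).
31 days into May → May 31, 2043.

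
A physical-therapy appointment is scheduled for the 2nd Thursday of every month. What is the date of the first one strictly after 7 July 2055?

8 July 2055

July 2055 starts on a Thursday; its first Thursday is the 1st, so the 2nd Thursday is the 8th — 8 July 2055.
8 July 2055 is after 7 July 2055, so that is the next one.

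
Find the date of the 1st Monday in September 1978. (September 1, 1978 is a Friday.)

September 4, 1978

September 1978 begins on a Friday, so the first Monday is September 4 (3 days later).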